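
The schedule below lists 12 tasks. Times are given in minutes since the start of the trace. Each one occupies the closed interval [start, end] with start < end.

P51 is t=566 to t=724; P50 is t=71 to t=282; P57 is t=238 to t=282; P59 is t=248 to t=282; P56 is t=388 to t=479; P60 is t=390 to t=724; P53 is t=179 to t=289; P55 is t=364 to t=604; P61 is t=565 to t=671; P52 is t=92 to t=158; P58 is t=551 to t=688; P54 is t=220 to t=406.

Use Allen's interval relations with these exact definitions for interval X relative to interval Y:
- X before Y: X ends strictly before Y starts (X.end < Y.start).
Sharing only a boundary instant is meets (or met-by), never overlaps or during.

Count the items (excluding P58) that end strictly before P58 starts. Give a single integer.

Target P58 = [t=551, t=688].
P50 [t=71, t=282] → before → counts.
P51 [t=566, t=724] → overlapped-by → no.
P52 [t=92, t=158] → before → counts.
P53 [t=179, t=289] → before → counts.
P54 [t=220, t=406] → before → counts.
P55 [t=364, t=604] → overlaps → no.
P56 [t=388, t=479] → before → counts.
P57 [t=238, t=282] → before → counts.
P59 [t=248, t=282] → before → counts.
P60 [t=390, t=724] → contains → no.
P61 [t=565, t=671] → during → no.
Total: 7.

7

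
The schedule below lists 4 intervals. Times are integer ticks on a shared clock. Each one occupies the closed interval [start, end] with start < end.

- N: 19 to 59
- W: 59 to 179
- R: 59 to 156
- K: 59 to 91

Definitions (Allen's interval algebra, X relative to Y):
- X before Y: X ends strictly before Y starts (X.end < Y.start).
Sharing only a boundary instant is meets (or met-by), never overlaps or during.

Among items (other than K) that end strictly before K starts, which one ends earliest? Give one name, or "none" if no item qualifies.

Target K = [59, 91].
N [19, 59] → meets → excluded.
R [59, 156] → started-by → excluded.
W [59, 179] → started-by → excluded.
No candidates → none.

none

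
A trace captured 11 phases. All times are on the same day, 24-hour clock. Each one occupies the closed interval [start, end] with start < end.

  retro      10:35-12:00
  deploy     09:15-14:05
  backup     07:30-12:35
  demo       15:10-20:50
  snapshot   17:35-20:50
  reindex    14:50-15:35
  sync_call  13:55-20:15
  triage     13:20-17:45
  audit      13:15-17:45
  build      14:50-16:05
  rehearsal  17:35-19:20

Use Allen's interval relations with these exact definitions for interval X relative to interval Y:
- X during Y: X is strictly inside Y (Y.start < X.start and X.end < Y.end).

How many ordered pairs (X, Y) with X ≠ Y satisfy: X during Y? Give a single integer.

Checking all 110 ordered pairs for relation 'during'; matching pairs in alphabetical order:
(build, audit): build during audit ✓
(build, sync_call): build during sync_call ✓
(build, triage): build during triage ✓
(rehearsal, demo): rehearsal during demo ✓
(rehearsal, sync_call): rehearsal during sync_call ✓
(reindex, audit): reindex during audit ✓
(reindex, sync_call): reindex during sync_call ✓
(reindex, triage): reindex during triage ✓
(retro, backup): retro during backup ✓
(retro, deploy): retro during deploy ✓
Count: 10.

10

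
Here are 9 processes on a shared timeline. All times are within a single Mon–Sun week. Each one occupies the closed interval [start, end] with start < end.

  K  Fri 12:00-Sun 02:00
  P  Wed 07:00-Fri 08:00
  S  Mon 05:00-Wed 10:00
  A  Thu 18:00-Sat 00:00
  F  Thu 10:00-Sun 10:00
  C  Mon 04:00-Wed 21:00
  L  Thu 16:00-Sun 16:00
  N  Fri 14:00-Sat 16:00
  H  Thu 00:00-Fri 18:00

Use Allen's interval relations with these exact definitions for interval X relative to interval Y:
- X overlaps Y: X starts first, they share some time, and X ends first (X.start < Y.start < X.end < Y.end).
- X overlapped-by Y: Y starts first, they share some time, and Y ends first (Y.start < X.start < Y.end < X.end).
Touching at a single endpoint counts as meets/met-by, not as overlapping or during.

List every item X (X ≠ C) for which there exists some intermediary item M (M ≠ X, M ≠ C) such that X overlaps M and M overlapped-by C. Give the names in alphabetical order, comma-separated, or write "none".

S

Target C = [Mon 04:00, Wed 21:00].
Intermediaries M with M overlapped-by C: P.
Via P — items with X overlaps P: S.
Union: S.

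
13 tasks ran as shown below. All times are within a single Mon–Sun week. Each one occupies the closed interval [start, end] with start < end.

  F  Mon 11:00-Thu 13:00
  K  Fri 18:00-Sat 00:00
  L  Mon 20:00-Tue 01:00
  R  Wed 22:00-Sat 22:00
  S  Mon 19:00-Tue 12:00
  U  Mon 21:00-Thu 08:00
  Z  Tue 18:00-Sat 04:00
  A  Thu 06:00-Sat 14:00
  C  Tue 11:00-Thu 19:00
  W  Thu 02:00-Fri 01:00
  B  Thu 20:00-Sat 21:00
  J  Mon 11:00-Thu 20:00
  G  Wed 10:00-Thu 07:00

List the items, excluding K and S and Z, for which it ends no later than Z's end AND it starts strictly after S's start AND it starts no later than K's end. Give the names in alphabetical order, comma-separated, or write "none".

C, G, L, U, W

Conditions: its end is no later than Z's end (X.end <= Sat 04:00) AND its start is strictly after S's start (X.start > Mon 19:00) AND its start is no later than K's end (X.start <= Sat 00:00).
A: end Sat 14:00 <= Sat 04:00? ✗; start Thu 06:00 > Mon 19:00? ✓; start Thu 06:00 <= Sat 00:00? ✓ → no.
B: end Sat 21:00 <= Sat 04:00? ✗; start Thu 20:00 > Mon 19:00? ✓; start Thu 20:00 <= Sat 00:00? ✓ → no.
C: end Thu 19:00 <= Sat 04:00? ✓; start Tue 11:00 > Mon 19:00? ✓; start Tue 11:00 <= Sat 00:00? ✓ → yes.
F: end Thu 13:00 <= Sat 04:00? ✓; start Mon 11:00 > Mon 19:00? ✗; start Mon 11:00 <= Sat 00:00? ✓ → no.
G: end Thu 07:00 <= Sat 04:00? ✓; start Wed 10:00 > Mon 19:00? ✓; start Wed 10:00 <= Sat 00:00? ✓ → yes.
J: end Thu 20:00 <= Sat 04:00? ✓; start Mon 11:00 > Mon 19:00? ✗; start Mon 11:00 <= Sat 00:00? ✓ → no.
L: end Tue 01:00 <= Sat 04:00? ✓; start Mon 20:00 > Mon 19:00? ✓; start Mon 20:00 <= Sat 00:00? ✓ → yes.
R: end Sat 22:00 <= Sat 04:00? ✗; start Wed 22:00 > Mon 19:00? ✓; start Wed 22:00 <= Sat 00:00? ✓ → no.
U: end Thu 08:00 <= Sat 04:00? ✓; start Mon 21:00 > Mon 19:00? ✓; start Mon 21:00 <= Sat 00:00? ✓ → yes.
W: end Fri 01:00 <= Sat 04:00? ✓; start Thu 02:00 > Mon 19:00? ✓; start Thu 02:00 <= Sat 00:00? ✓ → yes.
Result: C, G, L, U, W.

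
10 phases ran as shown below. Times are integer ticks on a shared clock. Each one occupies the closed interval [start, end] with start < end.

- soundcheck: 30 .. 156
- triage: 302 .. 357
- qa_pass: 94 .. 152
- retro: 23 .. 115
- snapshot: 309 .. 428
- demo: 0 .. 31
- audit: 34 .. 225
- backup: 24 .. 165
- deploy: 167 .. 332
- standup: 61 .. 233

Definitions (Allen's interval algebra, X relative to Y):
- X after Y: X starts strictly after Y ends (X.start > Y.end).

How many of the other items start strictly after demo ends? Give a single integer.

6

Target demo = [0, 31].
audit [34, 225] → after → counts.
backup [24, 165] → overlapped-by → no.
deploy [167, 332] → after → counts.
qa_pass [94, 152] → after → counts.
retro [23, 115] → overlapped-by → no.
snapshot [309, 428] → after → counts.
soundcheck [30, 156] → overlapped-by → no.
standup [61, 233] → after → counts.
triage [302, 357] → after → counts.
Total: 6.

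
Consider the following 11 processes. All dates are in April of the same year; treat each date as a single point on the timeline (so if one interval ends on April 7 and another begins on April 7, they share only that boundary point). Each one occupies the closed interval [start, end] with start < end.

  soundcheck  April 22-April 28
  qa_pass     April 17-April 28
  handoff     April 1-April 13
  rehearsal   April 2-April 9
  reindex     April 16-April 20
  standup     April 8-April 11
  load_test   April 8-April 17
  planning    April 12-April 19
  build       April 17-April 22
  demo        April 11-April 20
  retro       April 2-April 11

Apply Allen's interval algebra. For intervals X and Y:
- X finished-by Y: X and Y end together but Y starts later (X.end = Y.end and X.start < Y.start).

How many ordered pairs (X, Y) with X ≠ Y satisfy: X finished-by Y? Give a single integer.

3

Checking all 110 ordered pairs for relation 'finished-by'; matching pairs in alphabetical order:
(demo, reindex): demo finished-by reindex ✓
(qa_pass, soundcheck): qa_pass finished-by soundcheck ✓
(retro, standup): retro finished-by standup ✓
Count: 3.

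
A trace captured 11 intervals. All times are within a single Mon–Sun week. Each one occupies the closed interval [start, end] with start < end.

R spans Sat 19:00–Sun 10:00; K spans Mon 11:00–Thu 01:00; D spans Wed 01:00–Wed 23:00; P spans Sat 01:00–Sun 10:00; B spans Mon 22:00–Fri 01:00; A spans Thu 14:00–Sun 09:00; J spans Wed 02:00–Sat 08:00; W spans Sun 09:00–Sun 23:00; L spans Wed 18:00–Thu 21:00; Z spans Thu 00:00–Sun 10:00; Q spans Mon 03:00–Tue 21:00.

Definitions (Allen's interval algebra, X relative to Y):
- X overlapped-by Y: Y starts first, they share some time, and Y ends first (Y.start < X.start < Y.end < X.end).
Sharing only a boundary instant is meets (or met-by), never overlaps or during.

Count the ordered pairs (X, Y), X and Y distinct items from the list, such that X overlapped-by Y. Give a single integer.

21

Checking all 110 ordered pairs for relation 'overlapped-by'; matching pairs in alphabetical order:
(A, B): A overlapped-by B ✓
(A, J): A overlapped-by J ✓
(A, L): A overlapped-by L ✓
(B, K): B overlapped-by K ✓
(B, Q): B overlapped-by Q ✓
(J, B): J overlapped-by B ✓
(J, D): J overlapped-by D ✓
(J, K): J overlapped-by K ✓
(K, Q): K overlapped-by Q ✓
(L, D): L overlapped-by D ✓
(L, K): L overlapped-by K ✓
(P, A): P overlapped-by A ✓
(P, J): P overlapped-by J ✓
(R, A): R overlapped-by A ✓
(W, P): W overlapped-by P ✓
(W, R): W overlapped-by R ✓
(W, Z): W overlapped-by Z ✓
(Z, B): Z overlapped-by B ✓
(Z, J): Z overlapped-by J ✓
(Z, K): Z overlapped-by K ✓
(Z, L): Z overlapped-by L ✓
Count: 21.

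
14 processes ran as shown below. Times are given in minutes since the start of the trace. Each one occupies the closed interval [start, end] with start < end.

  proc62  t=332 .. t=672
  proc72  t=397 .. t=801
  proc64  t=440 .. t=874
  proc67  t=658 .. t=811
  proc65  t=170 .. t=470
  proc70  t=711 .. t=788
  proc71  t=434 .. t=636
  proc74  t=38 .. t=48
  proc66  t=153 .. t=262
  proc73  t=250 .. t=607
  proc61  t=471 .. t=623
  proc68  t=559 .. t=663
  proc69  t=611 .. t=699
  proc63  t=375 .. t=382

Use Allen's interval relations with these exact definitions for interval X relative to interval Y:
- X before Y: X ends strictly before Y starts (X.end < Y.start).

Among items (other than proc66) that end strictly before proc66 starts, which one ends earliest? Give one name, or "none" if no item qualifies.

Target proc66 = [t=153, t=262].
proc61 [t=471, t=623] → after → excluded.
proc62 [t=332, t=672] → after → excluded.
proc63 [t=375, t=382] → after → excluded.
proc64 [t=440, t=874] → after → excluded.
proc65 [t=170, t=470] → overlapped-by → excluded.
proc67 [t=658, t=811] → after → excluded.
proc68 [t=559, t=663] → after → excluded.
proc69 [t=611, t=699] → after → excluded.
proc70 [t=711, t=788] → after → excluded.
proc71 [t=434, t=636] → after → excluded.
proc72 [t=397, t=801] → after → excluded.
proc73 [t=250, t=607] → overlapped-by → excluded.
proc74 [t=38, t=48] → before → candidate.
Among candidates, earliest end is t=48 → proc74.

proc74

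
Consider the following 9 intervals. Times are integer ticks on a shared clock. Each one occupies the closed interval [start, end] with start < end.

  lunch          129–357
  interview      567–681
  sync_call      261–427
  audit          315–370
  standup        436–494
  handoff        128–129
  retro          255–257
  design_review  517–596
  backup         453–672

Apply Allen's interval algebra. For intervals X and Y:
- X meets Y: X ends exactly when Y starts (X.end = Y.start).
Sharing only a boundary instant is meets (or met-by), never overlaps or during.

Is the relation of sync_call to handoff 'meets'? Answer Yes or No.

sync_call = [261, 427], handoff = [128, 129].
Actual relation of sync_call to handoff: after.
Asked whether 'meets' holds → No.

No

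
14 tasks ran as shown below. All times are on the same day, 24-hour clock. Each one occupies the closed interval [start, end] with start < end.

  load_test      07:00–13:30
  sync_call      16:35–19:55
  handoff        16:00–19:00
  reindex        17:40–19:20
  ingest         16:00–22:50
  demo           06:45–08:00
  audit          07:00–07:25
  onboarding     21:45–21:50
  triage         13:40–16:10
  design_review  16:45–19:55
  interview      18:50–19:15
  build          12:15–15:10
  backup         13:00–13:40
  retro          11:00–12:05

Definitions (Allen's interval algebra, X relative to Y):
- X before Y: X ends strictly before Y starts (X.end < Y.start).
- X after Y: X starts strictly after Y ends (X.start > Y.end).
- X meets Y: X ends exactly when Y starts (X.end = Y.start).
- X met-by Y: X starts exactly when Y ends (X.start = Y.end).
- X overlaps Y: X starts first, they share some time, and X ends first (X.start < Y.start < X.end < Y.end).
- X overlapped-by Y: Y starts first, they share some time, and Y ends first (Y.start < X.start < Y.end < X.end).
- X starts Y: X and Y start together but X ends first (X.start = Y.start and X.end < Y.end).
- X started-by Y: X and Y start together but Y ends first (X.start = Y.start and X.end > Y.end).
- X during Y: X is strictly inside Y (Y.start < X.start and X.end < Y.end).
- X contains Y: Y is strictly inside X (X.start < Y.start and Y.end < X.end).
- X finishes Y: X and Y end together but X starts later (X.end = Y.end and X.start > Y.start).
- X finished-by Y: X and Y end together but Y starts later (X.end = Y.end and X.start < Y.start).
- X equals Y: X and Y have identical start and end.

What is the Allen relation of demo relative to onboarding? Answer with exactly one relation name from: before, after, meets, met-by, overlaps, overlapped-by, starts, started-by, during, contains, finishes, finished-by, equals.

demo = [06:45, 08:00]; onboarding = [21:45, 21:50].
Compare endpoints: demo.start < onboarding.start, demo.start < onboarding.end, demo.end < onboarding.start, demo.end < onboarding.end.
That pattern is 'before'.

before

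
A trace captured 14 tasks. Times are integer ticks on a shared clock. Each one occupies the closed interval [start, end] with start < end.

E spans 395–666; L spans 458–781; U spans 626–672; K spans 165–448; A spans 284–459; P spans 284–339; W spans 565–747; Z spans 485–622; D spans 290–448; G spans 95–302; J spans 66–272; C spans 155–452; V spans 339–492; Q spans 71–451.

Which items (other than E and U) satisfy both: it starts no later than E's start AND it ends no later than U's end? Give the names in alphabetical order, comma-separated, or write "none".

A, C, D, G, J, K, P, Q, V

Conditions: its start is no later than E's start (X.start <= 395) AND its end is no later than U's end (X.end <= 672).
A: start 284 <= 395? ✓; end 459 <= 672? ✓ → yes.
C: start 155 <= 395? ✓; end 452 <= 672? ✓ → yes.
D: start 290 <= 395? ✓; end 448 <= 672? ✓ → yes.
G: start 95 <= 395? ✓; end 302 <= 672? ✓ → yes.
J: start 66 <= 395? ✓; end 272 <= 672? ✓ → yes.
K: start 165 <= 395? ✓; end 448 <= 672? ✓ → yes.
L: start 458 <= 395? ✗; end 781 <= 672? ✗ → no.
P: start 284 <= 395? ✓; end 339 <= 672? ✓ → yes.
Q: start 71 <= 395? ✓; end 451 <= 672? ✓ → yes.
V: start 339 <= 395? ✓; end 492 <= 672? ✓ → yes.
W: start 565 <= 395? ✗; end 747 <= 672? ✗ → no.
Z: start 485 <= 395? ✗; end 622 <= 672? ✓ → no.
Result: A, C, D, G, J, K, P, Q, V.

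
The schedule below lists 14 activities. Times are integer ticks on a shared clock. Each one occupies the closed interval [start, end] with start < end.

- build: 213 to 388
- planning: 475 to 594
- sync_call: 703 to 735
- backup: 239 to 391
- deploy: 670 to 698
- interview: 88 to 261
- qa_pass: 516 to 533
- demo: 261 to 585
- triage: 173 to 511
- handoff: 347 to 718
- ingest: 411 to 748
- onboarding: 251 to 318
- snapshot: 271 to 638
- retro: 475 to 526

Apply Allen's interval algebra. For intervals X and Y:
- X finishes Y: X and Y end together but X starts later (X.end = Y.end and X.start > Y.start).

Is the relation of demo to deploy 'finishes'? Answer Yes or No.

No

demo = [261, 585], deploy = [670, 698].
Actual relation of demo to deploy: before.
Asked whether 'finishes' holds → No.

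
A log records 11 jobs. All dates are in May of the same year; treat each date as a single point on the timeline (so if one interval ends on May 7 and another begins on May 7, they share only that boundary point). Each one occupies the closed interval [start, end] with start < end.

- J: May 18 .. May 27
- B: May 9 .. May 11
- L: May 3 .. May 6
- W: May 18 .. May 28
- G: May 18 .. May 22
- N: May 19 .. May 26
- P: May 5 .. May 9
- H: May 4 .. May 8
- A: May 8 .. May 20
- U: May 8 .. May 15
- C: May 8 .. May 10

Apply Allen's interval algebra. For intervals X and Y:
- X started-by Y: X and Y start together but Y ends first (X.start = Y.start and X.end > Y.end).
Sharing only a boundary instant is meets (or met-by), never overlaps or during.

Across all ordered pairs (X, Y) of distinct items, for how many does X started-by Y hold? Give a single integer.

Checking all 110 ordered pairs for relation 'started-by'; matching pairs in alphabetical order:
(A, C): A started-by C ✓
(A, U): A started-by U ✓
(J, G): J started-by G ✓
(U, C): U started-by C ✓
(W, G): W started-by G ✓
(W, J): W started-by J ✓
Count: 6.

6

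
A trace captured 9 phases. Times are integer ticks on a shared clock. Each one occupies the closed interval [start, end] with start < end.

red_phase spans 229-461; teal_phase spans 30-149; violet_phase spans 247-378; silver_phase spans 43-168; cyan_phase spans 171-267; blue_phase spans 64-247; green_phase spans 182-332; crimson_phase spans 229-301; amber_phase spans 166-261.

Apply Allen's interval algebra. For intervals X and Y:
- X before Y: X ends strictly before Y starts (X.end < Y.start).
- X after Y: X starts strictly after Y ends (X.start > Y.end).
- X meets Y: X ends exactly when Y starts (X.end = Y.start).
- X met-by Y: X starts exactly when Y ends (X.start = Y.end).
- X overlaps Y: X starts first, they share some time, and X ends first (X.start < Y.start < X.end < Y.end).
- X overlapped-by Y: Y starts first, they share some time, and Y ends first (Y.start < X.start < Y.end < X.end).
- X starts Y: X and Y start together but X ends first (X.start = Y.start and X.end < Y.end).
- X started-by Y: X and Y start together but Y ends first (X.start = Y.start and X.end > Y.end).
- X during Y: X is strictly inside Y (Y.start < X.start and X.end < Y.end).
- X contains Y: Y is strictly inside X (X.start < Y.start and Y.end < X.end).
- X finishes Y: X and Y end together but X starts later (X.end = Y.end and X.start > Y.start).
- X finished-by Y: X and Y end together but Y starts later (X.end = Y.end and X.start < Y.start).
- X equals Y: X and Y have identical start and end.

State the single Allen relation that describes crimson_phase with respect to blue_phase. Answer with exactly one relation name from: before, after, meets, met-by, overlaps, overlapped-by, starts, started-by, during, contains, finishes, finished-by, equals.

overlapped-by

crimson_phase = [229, 301]; blue_phase = [64, 247].
Compare endpoints: crimson_phase.start > blue_phase.start, crimson_phase.start < blue_phase.end, crimson_phase.end > blue_phase.start, crimson_phase.end > blue_phase.end.
That pattern is 'overlapped-by'.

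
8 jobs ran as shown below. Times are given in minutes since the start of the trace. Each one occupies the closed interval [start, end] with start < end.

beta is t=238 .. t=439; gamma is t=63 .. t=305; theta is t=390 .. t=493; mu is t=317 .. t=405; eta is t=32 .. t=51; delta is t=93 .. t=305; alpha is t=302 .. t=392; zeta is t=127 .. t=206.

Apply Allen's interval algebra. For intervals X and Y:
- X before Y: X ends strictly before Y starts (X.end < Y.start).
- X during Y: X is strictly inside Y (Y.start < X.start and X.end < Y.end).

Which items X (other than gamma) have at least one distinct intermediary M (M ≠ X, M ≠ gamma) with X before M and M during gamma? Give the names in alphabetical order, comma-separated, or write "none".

eta

Target gamma = [t=63, t=305].
Intermediaries M with M during gamma: zeta.
Via zeta — items with X before zeta: eta.
Union: eta.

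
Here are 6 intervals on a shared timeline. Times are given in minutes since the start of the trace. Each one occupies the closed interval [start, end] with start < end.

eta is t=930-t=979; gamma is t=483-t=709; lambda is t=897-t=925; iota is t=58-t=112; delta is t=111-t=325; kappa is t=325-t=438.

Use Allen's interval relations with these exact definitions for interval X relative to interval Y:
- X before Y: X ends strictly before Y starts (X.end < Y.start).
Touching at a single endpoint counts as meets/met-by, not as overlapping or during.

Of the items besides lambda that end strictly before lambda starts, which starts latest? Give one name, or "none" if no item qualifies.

gamma

Target lambda = [t=897, t=925].
delta [t=111, t=325] → before → candidate.
eta [t=930, t=979] → after → excluded.
gamma [t=483, t=709] → before → candidate.
iota [t=58, t=112] → before → candidate.
kappa [t=325, t=438] → before → candidate.
Among candidates, latest start is t=483 → gamma.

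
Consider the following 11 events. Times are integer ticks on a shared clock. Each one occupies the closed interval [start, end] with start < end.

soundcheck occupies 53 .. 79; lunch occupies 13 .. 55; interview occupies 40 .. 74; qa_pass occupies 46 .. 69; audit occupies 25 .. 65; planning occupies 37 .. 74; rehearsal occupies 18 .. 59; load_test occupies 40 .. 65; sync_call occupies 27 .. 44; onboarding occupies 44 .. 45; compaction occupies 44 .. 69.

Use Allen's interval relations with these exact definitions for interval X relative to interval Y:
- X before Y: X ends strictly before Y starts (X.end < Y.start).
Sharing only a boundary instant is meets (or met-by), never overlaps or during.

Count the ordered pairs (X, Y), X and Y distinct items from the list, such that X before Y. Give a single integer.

Checking all 110 ordered pairs for relation 'before'; matching pairs in alphabetical order:
(onboarding, qa_pass): onboarding before qa_pass ✓
(onboarding, soundcheck): onboarding before soundcheck ✓
(sync_call, qa_pass): sync_call before qa_pass ✓
(sync_call, soundcheck): sync_call before soundcheck ✓
Count: 4.

4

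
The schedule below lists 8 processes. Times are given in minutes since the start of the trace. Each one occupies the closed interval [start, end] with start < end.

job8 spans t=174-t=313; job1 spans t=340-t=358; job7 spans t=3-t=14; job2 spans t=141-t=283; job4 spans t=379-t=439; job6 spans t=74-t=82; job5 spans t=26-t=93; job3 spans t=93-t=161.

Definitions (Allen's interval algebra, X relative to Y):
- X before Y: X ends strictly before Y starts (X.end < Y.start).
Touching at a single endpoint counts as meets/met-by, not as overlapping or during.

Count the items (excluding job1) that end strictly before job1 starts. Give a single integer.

Target job1 = [t=340, t=358].
job2 [t=141, t=283] → before → counts.
job3 [t=93, t=161] → before → counts.
job4 [t=379, t=439] → after → no.
job5 [t=26, t=93] → before → counts.
job6 [t=74, t=82] → before → counts.
job7 [t=3, t=14] → before → counts.
job8 [t=174, t=313] → before → counts.
Total: 6.

6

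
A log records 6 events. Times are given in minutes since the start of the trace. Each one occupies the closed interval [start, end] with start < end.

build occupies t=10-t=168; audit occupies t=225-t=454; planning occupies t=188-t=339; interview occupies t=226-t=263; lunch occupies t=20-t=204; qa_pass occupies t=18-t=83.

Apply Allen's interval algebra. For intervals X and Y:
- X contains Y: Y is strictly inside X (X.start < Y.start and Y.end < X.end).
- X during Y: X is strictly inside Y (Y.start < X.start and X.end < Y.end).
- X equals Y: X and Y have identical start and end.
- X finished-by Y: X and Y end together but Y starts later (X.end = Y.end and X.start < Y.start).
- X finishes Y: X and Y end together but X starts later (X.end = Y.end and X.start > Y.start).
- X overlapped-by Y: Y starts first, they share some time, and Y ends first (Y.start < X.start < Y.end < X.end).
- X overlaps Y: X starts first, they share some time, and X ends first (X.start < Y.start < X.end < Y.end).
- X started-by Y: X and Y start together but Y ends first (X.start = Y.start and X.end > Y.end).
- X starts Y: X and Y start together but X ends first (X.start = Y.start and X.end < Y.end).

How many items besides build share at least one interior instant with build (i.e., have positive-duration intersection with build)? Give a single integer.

Target build = [t=10, t=168].
audit [t=225, t=454] → after → no.
interview [t=226, t=263] → after → no.
lunch [t=20, t=204] → overlapped-by → counts.
planning [t=188, t=339] → after → no.
qa_pass [t=18, t=83] → during → counts.
Total: 2.

2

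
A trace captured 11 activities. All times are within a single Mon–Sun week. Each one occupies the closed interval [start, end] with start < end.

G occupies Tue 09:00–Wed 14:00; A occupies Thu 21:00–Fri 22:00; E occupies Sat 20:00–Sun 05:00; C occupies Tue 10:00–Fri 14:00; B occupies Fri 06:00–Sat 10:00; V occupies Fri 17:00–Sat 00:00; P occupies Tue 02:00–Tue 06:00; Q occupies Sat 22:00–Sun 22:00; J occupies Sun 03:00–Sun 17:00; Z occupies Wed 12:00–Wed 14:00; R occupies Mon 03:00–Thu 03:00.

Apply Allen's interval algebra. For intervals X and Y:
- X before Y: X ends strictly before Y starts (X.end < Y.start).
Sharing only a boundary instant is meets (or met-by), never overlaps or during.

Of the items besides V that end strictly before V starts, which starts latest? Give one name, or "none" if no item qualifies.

Z

Target V = [Fri 17:00, Sat 00:00].
A [Thu 21:00, Fri 22:00] → overlaps → excluded.
B [Fri 06:00, Sat 10:00] → contains → excluded.
C [Tue 10:00, Fri 14:00] → before → candidate.
E [Sat 20:00, Sun 05:00] → after → excluded.
G [Tue 09:00, Wed 14:00] → before → candidate.
J [Sun 03:00, Sun 17:00] → after → excluded.
P [Tue 02:00, Tue 06:00] → before → candidate.
Q [Sat 22:00, Sun 22:00] → after → excluded.
R [Mon 03:00, Thu 03:00] → before → candidate.
Z [Wed 12:00, Wed 14:00] → before → candidate.
Among candidates, latest start is Wed 12:00 → Z.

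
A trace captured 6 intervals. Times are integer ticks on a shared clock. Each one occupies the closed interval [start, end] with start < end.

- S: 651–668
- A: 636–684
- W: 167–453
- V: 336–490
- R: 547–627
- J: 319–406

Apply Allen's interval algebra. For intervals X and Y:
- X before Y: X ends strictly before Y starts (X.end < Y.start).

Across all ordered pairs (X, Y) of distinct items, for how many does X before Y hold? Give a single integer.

Checking all 30 ordered pairs for relation 'before'; matching pairs in alphabetical order:
(J, A): J before A ✓
(J, R): J before R ✓
(J, S): J before S ✓
(R, A): R before A ✓
(R, S): R before S ✓
(V, A): V before A ✓
(V, R): V before R ✓
(V, S): V before S ✓
(W, A): W before A ✓
(W, R): W before R ✓
(W, S): W before S ✓
Count: 11.

11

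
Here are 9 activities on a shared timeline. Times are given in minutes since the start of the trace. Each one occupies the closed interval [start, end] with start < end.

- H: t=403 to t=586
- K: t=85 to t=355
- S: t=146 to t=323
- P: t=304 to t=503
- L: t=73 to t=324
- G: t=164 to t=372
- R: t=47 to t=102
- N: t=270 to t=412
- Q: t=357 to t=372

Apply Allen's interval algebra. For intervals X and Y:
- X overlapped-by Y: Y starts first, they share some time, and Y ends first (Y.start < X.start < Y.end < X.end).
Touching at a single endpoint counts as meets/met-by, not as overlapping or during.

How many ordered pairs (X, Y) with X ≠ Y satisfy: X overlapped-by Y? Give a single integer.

17

Checking all 72 ordered pairs for relation 'overlapped-by'; matching pairs in alphabetical order:
(G, K): G overlapped-by K ✓
(G, L): G overlapped-by L ✓
(G, S): G overlapped-by S ✓
(H, N): H overlapped-by N ✓
(H, P): H overlapped-by P ✓
(K, L): K overlapped-by L ✓
(K, R): K overlapped-by R ✓
(L, R): L overlapped-by R ✓
(N, G): N overlapped-by G ✓
(N, K): N overlapped-by K ✓
(N, L): N overlapped-by L ✓
(N, S): N overlapped-by S ✓
(P, G): P overlapped-by G ✓
(P, K): P overlapped-by K ✓
(P, L): P overlapped-by L ✓
(P, N): P overlapped-by N ✓
(P, S): P overlapped-by S ✓
Count: 17.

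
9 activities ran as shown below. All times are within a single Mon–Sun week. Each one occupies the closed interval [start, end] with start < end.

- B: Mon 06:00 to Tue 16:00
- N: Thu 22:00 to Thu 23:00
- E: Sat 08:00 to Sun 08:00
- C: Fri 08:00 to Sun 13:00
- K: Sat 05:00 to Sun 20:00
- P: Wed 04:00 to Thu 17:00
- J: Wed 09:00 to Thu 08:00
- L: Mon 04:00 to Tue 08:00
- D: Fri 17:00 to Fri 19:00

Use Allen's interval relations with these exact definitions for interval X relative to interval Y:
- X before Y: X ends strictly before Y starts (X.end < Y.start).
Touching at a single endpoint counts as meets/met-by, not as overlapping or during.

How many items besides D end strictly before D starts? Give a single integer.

Target D = [Fri 17:00, Fri 19:00].
B [Mon 06:00, Tue 16:00] → before → counts.
C [Fri 08:00, Sun 13:00] → contains → no.
E [Sat 08:00, Sun 08:00] → after → no.
J [Wed 09:00, Thu 08:00] → before → counts.
K [Sat 05:00, Sun 20:00] → after → no.
L [Mon 04:00, Tue 08:00] → before → counts.
N [Thu 22:00, Thu 23:00] → before → counts.
P [Wed 04:00, Thu 17:00] → before → counts.
Total: 5.

5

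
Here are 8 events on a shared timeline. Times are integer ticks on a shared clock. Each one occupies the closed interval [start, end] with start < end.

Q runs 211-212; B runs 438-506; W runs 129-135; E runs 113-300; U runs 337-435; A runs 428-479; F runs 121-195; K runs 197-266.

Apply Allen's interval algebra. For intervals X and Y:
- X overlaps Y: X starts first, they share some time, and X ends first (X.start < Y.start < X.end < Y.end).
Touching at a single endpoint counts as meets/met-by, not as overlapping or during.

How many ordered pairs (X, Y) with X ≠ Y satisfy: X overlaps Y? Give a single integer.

Checking all 56 ordered pairs for relation 'overlaps'; matching pairs in alphabetical order:
(A, B): A overlaps B ✓
(U, A): U overlaps A ✓
Count: 2.

2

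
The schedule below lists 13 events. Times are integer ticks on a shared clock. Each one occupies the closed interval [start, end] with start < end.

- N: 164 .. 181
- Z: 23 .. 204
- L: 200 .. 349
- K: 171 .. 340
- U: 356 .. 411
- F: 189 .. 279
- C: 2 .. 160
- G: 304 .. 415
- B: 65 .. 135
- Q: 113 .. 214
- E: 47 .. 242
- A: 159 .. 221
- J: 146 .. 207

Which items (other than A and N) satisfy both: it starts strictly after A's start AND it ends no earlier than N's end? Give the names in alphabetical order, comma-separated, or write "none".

F, G, K, L, U

Conditions: its start is strictly after A's start (X.start > 159) AND its end is no earlier than N's end (X.end >= 181).
B: start 65 > 159? ✗; end 135 >= 181? ✗ → no.
C: start 2 > 159? ✗; end 160 >= 181? ✗ → no.
E: start 47 > 159? ✗; end 242 >= 181? ✓ → no.
F: start 189 > 159? ✓; end 279 >= 181? ✓ → yes.
G: start 304 > 159? ✓; end 415 >= 181? ✓ → yes.
J: start 146 > 159? ✗; end 207 >= 181? ✓ → no.
K: start 171 > 159? ✓; end 340 >= 181? ✓ → yes.
L: start 200 > 159? ✓; end 349 >= 181? ✓ → yes.
Q: start 113 > 159? ✗; end 214 >= 181? ✓ → no.
U: start 356 > 159? ✓; end 411 >= 181? ✓ → yes.
Z: start 23 > 159? ✗; end 204 >= 181? ✓ → no.
Result: F, G, K, L, U.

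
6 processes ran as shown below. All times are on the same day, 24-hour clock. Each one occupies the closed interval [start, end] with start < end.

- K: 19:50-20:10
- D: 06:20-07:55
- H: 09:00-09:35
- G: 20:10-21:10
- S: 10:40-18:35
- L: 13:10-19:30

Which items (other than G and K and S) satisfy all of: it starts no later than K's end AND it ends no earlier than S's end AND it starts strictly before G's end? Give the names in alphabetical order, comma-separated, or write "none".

L

Conditions: its start is no later than K's end (X.start <= 20:10) AND its end is no earlier than S's end (X.end >= 18:35) AND its start is strictly before G's end (X.start < 21:10).
D: start 06:20 <= 20:10? ✓; end 07:55 >= 18:35? ✗; start 06:20 < 21:10? ✓ → no.
H: start 09:00 <= 20:10? ✓; end 09:35 >= 18:35? ✗; start 09:00 < 21:10? ✓ → no.
L: start 13:10 <= 20:10? ✓; end 19:30 >= 18:35? ✓; start 13:10 < 21:10? ✓ → yes.
Result: L.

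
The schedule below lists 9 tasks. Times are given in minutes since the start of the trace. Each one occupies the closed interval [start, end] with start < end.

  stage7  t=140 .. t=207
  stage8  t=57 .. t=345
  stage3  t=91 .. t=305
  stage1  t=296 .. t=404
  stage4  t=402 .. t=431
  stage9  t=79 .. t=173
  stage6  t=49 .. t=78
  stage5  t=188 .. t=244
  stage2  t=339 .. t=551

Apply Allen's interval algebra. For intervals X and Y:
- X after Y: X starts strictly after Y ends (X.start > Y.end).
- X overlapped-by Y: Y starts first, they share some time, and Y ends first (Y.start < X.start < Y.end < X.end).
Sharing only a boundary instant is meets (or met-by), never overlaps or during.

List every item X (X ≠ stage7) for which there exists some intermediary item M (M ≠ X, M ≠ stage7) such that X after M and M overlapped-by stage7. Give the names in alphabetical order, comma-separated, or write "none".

Target stage7 = [t=140, t=207].
Intermediaries M with M overlapped-by stage7: stage5.
Via stage5 — items with X after stage5: stage1, stage2, stage4.
Union: stage1, stage2, stage4.

stage1, stage2, stage4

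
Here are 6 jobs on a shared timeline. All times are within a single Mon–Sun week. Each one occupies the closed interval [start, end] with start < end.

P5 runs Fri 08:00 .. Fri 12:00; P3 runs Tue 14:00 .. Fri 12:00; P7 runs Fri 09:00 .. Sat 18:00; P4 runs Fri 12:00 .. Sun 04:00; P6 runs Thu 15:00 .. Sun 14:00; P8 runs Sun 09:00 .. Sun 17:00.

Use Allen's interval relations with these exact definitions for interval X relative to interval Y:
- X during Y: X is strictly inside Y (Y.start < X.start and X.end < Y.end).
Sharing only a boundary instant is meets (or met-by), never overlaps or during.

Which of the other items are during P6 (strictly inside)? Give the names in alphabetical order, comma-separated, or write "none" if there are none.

Target P6 = [Thu 15:00, Sun 14:00].
P3 [Tue 14:00, Fri 12:00] → overlaps → no.
P4 [Fri 12:00, Sun 04:00] → during → yes.
P5 [Fri 08:00, Fri 12:00] → during → yes.
P7 [Fri 09:00, Sat 18:00] → during → yes.
P8 [Sun 09:00, Sun 17:00] → overlapped-by → no.
Result: P4, P5, P7.

P4, P5, P7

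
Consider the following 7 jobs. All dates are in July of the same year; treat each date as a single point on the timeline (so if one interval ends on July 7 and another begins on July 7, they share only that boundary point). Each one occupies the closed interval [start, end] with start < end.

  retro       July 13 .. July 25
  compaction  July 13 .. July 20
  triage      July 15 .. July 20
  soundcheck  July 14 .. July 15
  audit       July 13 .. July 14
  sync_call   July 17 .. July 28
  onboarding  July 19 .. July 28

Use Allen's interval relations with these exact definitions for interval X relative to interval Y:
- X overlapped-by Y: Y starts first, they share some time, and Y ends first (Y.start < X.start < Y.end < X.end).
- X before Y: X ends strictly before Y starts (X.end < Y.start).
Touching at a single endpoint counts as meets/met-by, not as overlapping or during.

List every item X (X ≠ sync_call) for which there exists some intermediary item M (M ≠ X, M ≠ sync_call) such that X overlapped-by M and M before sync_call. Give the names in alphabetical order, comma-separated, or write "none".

Target sync_call = [July 17, July 28].
Intermediaries M with M before sync_call: audit, soundcheck.
Via audit — items with X overlapped-by audit: none.
Via soundcheck — items with X overlapped-by soundcheck: none.
Union: none.

none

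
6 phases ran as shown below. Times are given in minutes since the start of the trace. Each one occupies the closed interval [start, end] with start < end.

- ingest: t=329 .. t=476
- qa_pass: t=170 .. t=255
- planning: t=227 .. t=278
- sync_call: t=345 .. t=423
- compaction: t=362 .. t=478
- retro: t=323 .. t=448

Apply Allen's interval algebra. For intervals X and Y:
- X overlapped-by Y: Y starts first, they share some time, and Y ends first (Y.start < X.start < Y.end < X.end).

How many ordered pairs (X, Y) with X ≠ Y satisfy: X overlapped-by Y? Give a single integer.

Checking all 30 ordered pairs for relation 'overlapped-by'; matching pairs in alphabetical order:
(compaction, ingest): compaction overlapped-by ingest ✓
(compaction, retro): compaction overlapped-by retro ✓
(compaction, sync_call): compaction overlapped-by sync_call ✓
(ingest, retro): ingest overlapped-by retro ✓
(planning, qa_pass): planning overlapped-by qa_pass ✓
Count: 5.

5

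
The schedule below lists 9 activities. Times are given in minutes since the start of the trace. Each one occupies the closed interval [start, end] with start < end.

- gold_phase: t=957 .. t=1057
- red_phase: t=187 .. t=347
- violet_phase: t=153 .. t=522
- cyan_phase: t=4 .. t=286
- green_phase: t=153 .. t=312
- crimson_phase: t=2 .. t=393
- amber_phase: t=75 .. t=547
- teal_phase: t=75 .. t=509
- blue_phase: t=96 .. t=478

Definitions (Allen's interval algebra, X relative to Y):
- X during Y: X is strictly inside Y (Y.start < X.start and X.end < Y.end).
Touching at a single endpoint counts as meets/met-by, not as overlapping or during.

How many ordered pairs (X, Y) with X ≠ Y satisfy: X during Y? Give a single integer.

13

Checking all 72 ordered pairs for relation 'during'; matching pairs in alphabetical order:
(blue_phase, amber_phase): blue_phase during amber_phase ✓
(blue_phase, teal_phase): blue_phase during teal_phase ✓
(cyan_phase, crimson_phase): cyan_phase during crimson_phase ✓
(green_phase, amber_phase): green_phase during amber_phase ✓
(green_phase, blue_phase): green_phase during blue_phase ✓
(green_phase, crimson_phase): green_phase during crimson_phase ✓
(green_phase, teal_phase): green_phase during teal_phase ✓
(red_phase, amber_phase): red_phase during amber_phase ✓
(red_phase, blue_phase): red_phase during blue_phase ✓
(red_phase, crimson_phase): red_phase during crimson_phase ✓
(red_phase, teal_phase): red_phase during teal_phase ✓
(red_phase, violet_phase): red_phase during violet_phase ✓
(violet_phase, amber_phase): violet_phase during amber_phase ✓
Count: 13.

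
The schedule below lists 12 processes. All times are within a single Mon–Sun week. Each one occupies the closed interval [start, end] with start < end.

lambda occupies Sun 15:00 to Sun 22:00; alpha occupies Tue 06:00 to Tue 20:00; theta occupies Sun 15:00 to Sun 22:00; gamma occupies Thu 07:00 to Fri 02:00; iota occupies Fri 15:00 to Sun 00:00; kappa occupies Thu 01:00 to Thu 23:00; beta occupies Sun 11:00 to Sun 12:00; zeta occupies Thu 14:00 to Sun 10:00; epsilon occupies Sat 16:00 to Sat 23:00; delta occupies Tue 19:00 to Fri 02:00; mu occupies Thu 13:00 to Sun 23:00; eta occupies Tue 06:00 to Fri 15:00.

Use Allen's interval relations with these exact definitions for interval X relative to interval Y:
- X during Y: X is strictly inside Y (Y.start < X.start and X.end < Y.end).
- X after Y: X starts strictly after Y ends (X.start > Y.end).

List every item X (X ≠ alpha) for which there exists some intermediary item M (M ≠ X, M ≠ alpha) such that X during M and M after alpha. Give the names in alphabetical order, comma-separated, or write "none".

beta, epsilon, iota, lambda, theta, zeta

Target alpha = [Tue 06:00, Tue 20:00].
Intermediaries M with M after alpha: beta, epsilon, gamma, iota, kappa, lambda, mu, theta, zeta.
Via beta — items with X during beta: none.
Via epsilon — items with X during epsilon: none.
Via gamma — items with X during gamma: none.
Via iota — items with X during iota: epsilon.
Via kappa — items with X during kappa: none.
Via lambda — items with X during lambda: none.
Via mu — items with X during mu: beta, epsilon, iota, lambda, theta, zeta.
Via theta — items with X during theta: none.
Via zeta — items with X during zeta: epsilon, iota.
Union: beta, epsilon, iota, lambda, theta, zeta.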